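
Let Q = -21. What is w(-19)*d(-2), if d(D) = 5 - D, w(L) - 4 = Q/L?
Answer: 679/19 ≈ 35.737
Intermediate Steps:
w(L) = 4 - 21/L
w(-19)*d(-2) = (4 - 21/(-19))*(5 - 1*(-2)) = (4 - 21*(-1/19))*(5 + 2) = (4 + 21/19)*7 = (97/19)*7 = 679/19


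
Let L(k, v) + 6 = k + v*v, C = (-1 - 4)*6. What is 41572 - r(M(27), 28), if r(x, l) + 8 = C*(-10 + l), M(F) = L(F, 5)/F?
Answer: 42120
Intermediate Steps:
C = -30 (C = -5*6 = -30)
L(k, v) = -6 + k + v² (L(k, v) = -6 + (k + v*v) = -6 + (k + v²) = -6 + k + v²)
M(F) = (19 + F)/F (M(F) = (-6 + F + 5²)/F = (-6 + F + 25)/F = (19 + F)/F)
r(x, l) = 292 - 30*l (r(x, l) = -8 - 30*(-10 + l) = -8 + (300 - 30*l) = 292 - 30*l)
41572 - r(M(27), 28) = 41572 - (292 - 30*28) = 41572 - (292 - 840) = 41572 - 1*(-548) = 41572 + 548 = 42120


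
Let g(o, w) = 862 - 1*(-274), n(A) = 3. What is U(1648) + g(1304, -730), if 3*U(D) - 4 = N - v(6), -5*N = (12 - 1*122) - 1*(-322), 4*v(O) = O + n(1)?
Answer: 22449/20 ≈ 1122.4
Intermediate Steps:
v(O) = 3/4 + O/4 (v(O) = (O + 3)/4 = (3 + O)/4 = 3/4 + O/4)
N = -212/5 (N = -((12 - 1*122) - 1*(-322))/5 = -((12 - 122) + 322)/5 = -(-110 + 322)/5 = -1/5*212 = -212/5 ≈ -42.400)
g(o, w) = 1136 (g(o, w) = 862 + 274 = 1136)
U(D) = -271/20 (U(D) = 4/3 + (-212/5 - (3/4 + (1/4)*6))/3 = 4/3 + (-212/5 - (3/4 + 3/2))/3 = 4/3 + (-212/5 - 1*9/4)/3 = 4/3 + (-212/5 - 9/4)/3 = 4/3 + (1/3)*(-893/20) = 4/3 - 893/60 = -271/20)
U(1648) + g(1304, -730) = -271/20 + 1136 = 22449/20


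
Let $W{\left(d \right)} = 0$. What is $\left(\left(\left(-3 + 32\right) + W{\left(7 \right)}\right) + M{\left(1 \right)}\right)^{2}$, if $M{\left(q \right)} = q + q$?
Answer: $961$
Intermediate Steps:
$M{\left(q \right)} = 2 q$
$\left(\left(\left(-3 + 32\right) + W{\left(7 \right)}\right) + M{\left(1 \right)}\right)^{2} = \left(\left(\left(-3 + 32\right) + 0\right) + 2 \cdot 1\right)^{2} = \left(\left(29 + 0\right) + 2\right)^{2} = \left(29 + 2\right)^{2} = 31^{2} = 961$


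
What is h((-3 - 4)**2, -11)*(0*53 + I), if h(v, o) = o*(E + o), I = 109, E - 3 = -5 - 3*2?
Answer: 22781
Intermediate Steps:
E = -8 (E = 3 + (-5 - 3*2) = 3 + (-5 - 6) = 3 - 11 = -8)
h(v, o) = o*(-8 + o)
h((-3 - 4)**2, -11)*(0*53 + I) = (-11*(-8 - 11))*(0*53 + 109) = (-11*(-19))*(0 + 109) = 209*109 = 22781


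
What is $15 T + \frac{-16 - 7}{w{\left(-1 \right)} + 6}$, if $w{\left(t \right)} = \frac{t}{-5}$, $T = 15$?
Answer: $\frac{6860}{31} \approx 221.29$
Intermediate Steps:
$w{\left(t \right)} = - \frac{t}{5}$ ($w{\left(t \right)} = t \left(- \frac{1}{5}\right) = - \frac{t}{5}$)
$15 T + \frac{-16 - 7}{w{\left(-1 \right)} + 6} = 15 \cdot 15 + \frac{-16 - 7}{\left(- \frac{1}{5}\right) \left(-1\right) + 6} = 225 - \frac{23}{\frac{1}{5} + 6} = 225 - \frac{23}{\frac{31}{5}} = 225 - \frac{115}{31} = \frac{6860}{31}$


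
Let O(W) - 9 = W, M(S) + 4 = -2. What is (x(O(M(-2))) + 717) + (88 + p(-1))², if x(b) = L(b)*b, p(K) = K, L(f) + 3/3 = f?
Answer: 8292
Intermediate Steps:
L(f) = -1 + f
M(S) = -6 (M(S) = -4 - 2 = -6)
O(W) = 9 + W
x(b) = b*(-1 + b) (x(b) = (-1 + b)*b = b*(-1 + b))
(x(O(M(-2))) + 717) + (88 + p(-1))² = ((9 - 6)*(-1 + (9 - 6)) + 717) + (88 - 1)² = (3*(-1 + 3) + 717) + 87² = (3*2 + 717) + 7569 = (6 + 717) + 7569 = 723 + 7569 = 8292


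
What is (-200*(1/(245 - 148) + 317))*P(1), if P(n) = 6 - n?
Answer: -30750000/97 ≈ -3.1701e+5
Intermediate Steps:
(-200*(1/(245 - 148) + 317))*P(1) = (-200*(1/(245 - 148) + 317))*(6 - 1*1) = (-200*(1/97 + 317))*(6 - 1) = -200*(1/97 + 317)*5 = -200*30750/97*5 = -6150000/97*5 = -30750000/97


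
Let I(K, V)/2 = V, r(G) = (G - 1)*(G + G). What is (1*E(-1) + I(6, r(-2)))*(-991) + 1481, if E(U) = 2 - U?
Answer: -25276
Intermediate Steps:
r(G) = 2*G*(-1 + G) (r(G) = (-1 + G)*(2*G) = 2*G*(-1 + G))
I(K, V) = 2*V
(1*E(-1) + I(6, r(-2)))*(-991) + 1481 = (1*(2 - 1*(-1)) + 2*(2*(-2)*(-1 - 2)))*(-991) + 1481 = (1*(2 + 1) + 2*(2*(-2)*(-3)))*(-991) + 1481 = (1*3 + 2*12)*(-991) + 1481 = (3 + 24)*(-991) + 1481 = 27*(-991) + 1481 = -26757 + 1481 = -25276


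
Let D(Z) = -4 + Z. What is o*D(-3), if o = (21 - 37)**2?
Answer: -1792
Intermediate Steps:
o = 256 (o = (-16)**2 = 256)
o*D(-3) = 256*(-4 - 3) = 256*(-7) = -1792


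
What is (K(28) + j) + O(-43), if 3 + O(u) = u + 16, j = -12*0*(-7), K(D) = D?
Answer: -2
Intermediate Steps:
j = 0 (j = 0*(-7) = 0)
O(u) = 13 + u (O(u) = -3 + (u + 16) = -3 + (16 + u) = 13 + u)
(K(28) + j) + O(-43) = (28 + 0) + (13 - 43) = 28 - 30 = -2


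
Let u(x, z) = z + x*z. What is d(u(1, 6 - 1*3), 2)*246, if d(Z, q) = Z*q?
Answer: 2952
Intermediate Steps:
d(u(1, 6 - 1*3), 2)*246 = (((6 - 1*3)*(1 + 1))*2)*246 = (((6 - 3)*2)*2)*246 = ((3*2)*2)*246 = (6*2)*246 = 12*246 = 2952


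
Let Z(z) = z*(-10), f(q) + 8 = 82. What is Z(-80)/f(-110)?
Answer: 400/37 ≈ 10.811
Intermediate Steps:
f(q) = 74 (f(q) = -8 + 82 = 74)
Z(z) = -10*z
Z(-80)/f(-110) = -10*(-80)/74 = 800*(1/74) = 400/37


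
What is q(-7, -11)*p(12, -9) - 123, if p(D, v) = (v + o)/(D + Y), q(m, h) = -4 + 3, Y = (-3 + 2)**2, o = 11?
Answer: -1601/13 ≈ -123.15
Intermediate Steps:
Y = 1 (Y = (-1)**2 = 1)
q(m, h) = -1
p(D, v) = (11 + v)/(1 + D) (p(D, v) = (v + 11)/(D + 1) = (11 + v)/(1 + D))
q(-7, -11)*p(12, -9) - 123 = -(11 - 9)/(1 + 12) - 123 = -2/13 - 123 = -1601/13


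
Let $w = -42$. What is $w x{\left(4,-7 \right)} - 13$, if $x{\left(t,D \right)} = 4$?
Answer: $-181$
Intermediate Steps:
$w x{\left(4,-7 \right)} - 13 = \left(-42\right) 4 - 13 = -168 - 13 = -181$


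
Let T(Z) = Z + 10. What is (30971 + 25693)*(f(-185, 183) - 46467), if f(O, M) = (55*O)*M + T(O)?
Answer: -108152706888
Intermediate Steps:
T(Z) = 10 + Z
f(O, M) = 10 + O + 55*M*O (f(O, M) = (55*O)*M + (10 + O) = 55*M*O + (10 + O) = 10 + O + 55*M*O)
(30971 + 25693)*(f(-185, 183) - 46467) = (30971 + 25693)*((10 - 185 + 55*183*(-185)) - 46467) = 56664*((10 - 185 - 1862025) - 46467) = 56664*(-1862200 - 46467) = 56664*(-1908667) = -108152706888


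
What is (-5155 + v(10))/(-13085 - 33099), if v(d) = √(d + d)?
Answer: 5155/46184 - √5/23092 ≈ 0.11152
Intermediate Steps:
v(d) = √2*√d (v(d) = √(2*d) = √2*√d)
(-5155 + v(10))/(-13085 - 33099) = (-5155 + √2*√10)/(-13085 - 33099) = (-5155 + 2*√5)/(-46184) = (-5155 + 2*√5)*(-1/46184) = 5155/46184 - √5/23092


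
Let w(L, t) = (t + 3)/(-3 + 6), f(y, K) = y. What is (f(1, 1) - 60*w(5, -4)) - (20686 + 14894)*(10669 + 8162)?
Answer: -670006959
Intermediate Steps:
w(L, t) = 1 + t/3 (w(L, t) = (3 + t)/3 = (3 + t)*(⅓) = 1 + t/3)
(f(1, 1) - 60*w(5, -4)) - (20686 + 14894)*(10669 + 8162) = (1 - 60*(1 + (⅓)*(-4))) - (20686 + 14894)*(10669 + 8162) = (1 - 60*(1 - 4/3)) - 35580*18831 = (1 - 60*(-⅓)) - 1*670006980 = (1 + 20) - 670006980 = 21 - 670006980 = -670006959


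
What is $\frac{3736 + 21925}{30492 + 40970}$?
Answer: $\frac{25661}{71462} \approx 0.35909$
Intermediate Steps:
$\frac{3736 + 21925}{30492 + 40970} = \frac{25661}{71462}$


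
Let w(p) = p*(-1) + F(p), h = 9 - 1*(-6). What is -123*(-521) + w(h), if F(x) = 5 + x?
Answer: 64088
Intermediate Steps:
h = 15 (h = 9 + 6 = 15)
w(p) = 5 (w(p) = p*(-1) + (5 + p) = -p + (5 + p) = 5)
-123*(-521) + w(h) = -123*(-521) + 5 = 64083 + 5 = 64088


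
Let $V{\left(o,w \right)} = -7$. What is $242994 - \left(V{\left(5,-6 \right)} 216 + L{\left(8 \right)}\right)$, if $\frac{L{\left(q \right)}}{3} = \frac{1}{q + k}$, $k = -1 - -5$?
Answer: $\frac{978023}{4} \approx 2.4451 \cdot 10^{5}$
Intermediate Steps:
$k = 4$ ($k = -1 + 5 = 4$)
$L{\left(q \right)} = \frac{3}{4 + q}$ ($L{\left(q \right)} = \frac{3}{q + 4} = \frac{3}{4 + q}$)
$242994 - \left(V{\left(5,-6 \right)} 216 + L{\left(8 \right)}\right) = 242994 - \left(\left(-7\right) 216 + \frac{3}{4 + 8}\right) = 242994 - \left(-1512 + \frac{3}{12}\right) = 242994 - \left(-1512 + 3 \cdot \frac{1}{12}\right) = 242994 - \left(-1512 + \frac{1}{4}\right) = 242994 - - \frac{6047}{4} = 242994 + \frac{6047}{4} = \frac{978023}{4}$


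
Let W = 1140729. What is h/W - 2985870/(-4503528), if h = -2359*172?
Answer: 87709501127/285405832884 ≈ 0.30731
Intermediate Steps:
h = -405748
h/W - 2985870/(-4503528) = -405748/1140729 - 2985870/(-4503528) = -405748*1/1140729 - 2985870*(-1/4503528) = -405748/1140729 + 497645/750588 = 87709501127/285405832884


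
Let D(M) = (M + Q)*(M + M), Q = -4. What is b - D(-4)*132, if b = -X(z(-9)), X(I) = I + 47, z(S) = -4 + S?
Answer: -8482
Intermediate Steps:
X(I) = 47 + I
D(M) = 2*M*(-4 + M) (D(M) = (M - 4)*(M + M) = (-4 + M)*(2*M) = 2*M*(-4 + M))
b = -34 (b = -(47 + (-4 - 9)) = -(47 - 13) = -1*34 = -34)
b - D(-4)*132 = -34 - 2*(-4)*(-4 - 4)*132 = -34 - 2*(-4)*(-8)*132 = -34 - 64*132 = -34 - 1*8448 = -34 - 8448 = -8482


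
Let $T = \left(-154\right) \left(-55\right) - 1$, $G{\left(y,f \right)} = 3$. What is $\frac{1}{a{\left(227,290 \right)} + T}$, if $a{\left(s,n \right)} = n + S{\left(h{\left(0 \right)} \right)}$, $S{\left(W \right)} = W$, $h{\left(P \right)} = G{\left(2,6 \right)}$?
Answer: $\frac{1}{8762} \approx 0.00011413$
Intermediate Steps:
$h{\left(P \right)} = 3$
$T = 8469$ ($T = 8470 - 1 = 8469$)
$a{\left(s,n \right)} = 3 + n$ ($a{\left(s,n \right)} = n + 3 = 3 + n$)
$\frac{1}{a{\left(227,290 \right)} + T} = \frac{1}{\left(3 + 290\right) + 8469} = \frac{1}{293 + 8469} = \frac{1}{8762}$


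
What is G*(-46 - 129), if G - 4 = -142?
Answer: 24150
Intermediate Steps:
G = -138 (G = 4 - 142 = -138)
G*(-46 - 129) = -138*(-46 - 129) = -138*(-175) = 24150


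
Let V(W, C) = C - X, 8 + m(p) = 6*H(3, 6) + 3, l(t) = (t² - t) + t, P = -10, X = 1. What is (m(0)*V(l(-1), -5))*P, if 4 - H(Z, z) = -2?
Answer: 1860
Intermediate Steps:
H(Z, z) = 6 (H(Z, z) = 4 - 1*(-2) = 4 + 2 = 6)
l(t) = t²
m(p) = 31 (m(p) = -8 + (6*6 + 3) = -8 + (36 + 3) = -8 + 39 = 31)
V(W, C) = -1 + C (V(W, C) = C - 1*1 = C - 1 = -1 + C)
(m(0)*V(l(-1), -5))*P = (31*(-1 - 5))*(-10) = (31*(-6))*(-10) = -186*(-10) = 1860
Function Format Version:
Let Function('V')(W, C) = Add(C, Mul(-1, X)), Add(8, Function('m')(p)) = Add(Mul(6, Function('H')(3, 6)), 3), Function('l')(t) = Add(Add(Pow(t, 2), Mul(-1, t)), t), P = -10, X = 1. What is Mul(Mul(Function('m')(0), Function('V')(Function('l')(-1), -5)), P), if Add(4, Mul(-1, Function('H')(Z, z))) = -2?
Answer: 1860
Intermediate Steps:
Function('H')(Z, z) = 6 (Function('H')(Z, z) = Add(4, Mul(-1, -2)) = Add(4, 2) = 6)
Function('l')(t) = Pow(t, 2)
Function('m')(p) = 31 (Function('m')(p) = Add(-8, Add(Mul(6, 6), 3)) = Add(-8, Add(36, 3)) = Add(-8, 39) = 31)
Function('V')(W, C) = Add(-1, C) (Function('V')(W, C) = Add(C, Mul(-1, 1)) = Add(C, -1) = Add(-1, C))
Mul(Mul(Function('m')(0), Function('V')(Function('l')(-1), -5)), P) = Mul(Mul(31, Add(-1, -5)), -10) = Mul(Mul(31, -6), -10) = Mul(-186, -10) = 1860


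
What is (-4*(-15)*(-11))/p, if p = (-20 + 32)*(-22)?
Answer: 5/2 ≈ 2.5000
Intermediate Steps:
p = -264 (p = 12*(-22) = -264)
(-4*(-15)*(-11))/p = (-4*(-15)*(-11))/(-264) = (60*(-11))*(-1/264) = -660*(-1/264) = 5/2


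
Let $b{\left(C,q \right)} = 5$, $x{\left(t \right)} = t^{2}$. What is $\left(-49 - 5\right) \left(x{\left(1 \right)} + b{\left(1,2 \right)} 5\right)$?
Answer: $-1404$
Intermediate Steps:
$\left(-49 - 5\right) \left(x{\left(1 \right)} + b{\left(1,2 \right)} 5\right) = \left(-49 - 5\right) \left(1^{2} + 5 \cdot 5\right) = - 54 \left(1 + 25\right) = \left(-54\right) 26 = -1404$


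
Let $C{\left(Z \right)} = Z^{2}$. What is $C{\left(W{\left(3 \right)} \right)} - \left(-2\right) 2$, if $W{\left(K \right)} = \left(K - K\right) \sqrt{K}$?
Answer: $4$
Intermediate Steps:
$W{\left(K \right)} = 0$ ($W{\left(K \right)} = 0 \sqrt{K} = 0$)
$C{\left(W{\left(3 \right)} \right)} - \left(-2\right) 2 = 0^{2} - \left(-2\right) 2 = 0 - -4 = 0 + 4 = 4$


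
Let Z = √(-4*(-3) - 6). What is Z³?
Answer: 6*√6 ≈ 14.697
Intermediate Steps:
Z = √6 (Z = √(12 - 6) = √6 ≈ 2.4495)
Z³ = (√6)³ = 6*√6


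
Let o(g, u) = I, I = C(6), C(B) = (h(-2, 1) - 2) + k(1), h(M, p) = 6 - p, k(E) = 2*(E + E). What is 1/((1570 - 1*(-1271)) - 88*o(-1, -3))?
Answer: 1/2225 ≈ 0.00044944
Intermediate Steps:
k(E) = 4*E (k(E) = 2*(2*E) = 4*E)
C(B) = 7 (C(B) = ((6 - 1*1) - 2) + 4*1 = ((6 - 1) - 2) + 4 = (5 - 2) + 4 = 3 + 4 = 7)
I = 7
o(g, u) = 7
1/((1570 - 1*(-1271)) - 88*o(-1, -3)) = 1/((1570 - 1*(-1271)) - 88*7) = 1/((1570 + 1271) - 616) = 1/(2841 - 616) = 1/2225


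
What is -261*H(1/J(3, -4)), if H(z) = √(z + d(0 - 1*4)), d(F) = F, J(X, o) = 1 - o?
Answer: -261*I*√95/5 ≈ -508.78*I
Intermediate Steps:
H(z) = √(-4 + z) (H(z) = √(z + (0 - 1*4)) = √(z + (0 - 4)) = √(z - 4) = √(-4 + z))
-261*H(1/J(3, -4)) = -261*√(-4 + 1/(1 - 1*(-4))) = -261*√(-4 + 1/(1 + 4)) = -261*√(-4 + 1/5) = -261*√(-4 + ⅕) = -261*I*√95/5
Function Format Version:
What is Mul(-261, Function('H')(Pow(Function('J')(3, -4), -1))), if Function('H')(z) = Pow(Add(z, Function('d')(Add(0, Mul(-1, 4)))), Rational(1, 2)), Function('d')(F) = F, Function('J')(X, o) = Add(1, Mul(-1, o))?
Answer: Mul(Rational(-261, 5), I, Pow(95, Rational(1, 2))) ≈ Mul(-508.78, I)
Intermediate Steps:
Function('H')(z) = Pow(Add(-4, z), Rational(1, 2)) (Function('H')(z) = Pow(Add(z, Add(0, Mul(-1, 4))), Rational(1, 2)) = Pow(Add(z, Add(0, -4)), Rational(1, 2)) = Pow(Add(z, -4), Rational(1, 2)) = Pow(Add(-4, z), Rational(1, 2)))
Mul(-261, Function('H')(Pow(Function('J')(3, -4), -1))) = Mul(-261, Pow(Add(-4, Pow(Add(1, Mul(-1, -4)), -1)), Rational(1, 2))) = Mul(-261, Pow(Add(-4, Pow(Add(1, 4), -1)), Rational(1, 2))) = Mul(-261, Pow(Add(-4, Pow(5, -1)), Rational(1, 2))) = Mul(-261, Pow(Add(-4, Rational(1, 5)), Rational(1, 2))) = Mul(-261, Pow(Rational(-19, 5), Rational(1, 2))) = Mul(-261, Mul(Rational(1, 5), I, Pow(95, Rational(1, 2)))) = Mul(Rational(-261, 5), I, Pow(95, Rational(1, 2)))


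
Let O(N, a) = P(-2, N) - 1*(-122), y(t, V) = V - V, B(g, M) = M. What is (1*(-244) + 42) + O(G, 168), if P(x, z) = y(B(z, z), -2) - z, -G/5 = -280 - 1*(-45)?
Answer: -1255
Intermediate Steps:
y(t, V) = 0
G = 1175 (G = -5*(-280 - 1*(-45)) = -5*(-280 + 45) = -5*(-235) = 1175)
P(x, z) = -z (P(x, z) = 0 - z = -z)
O(N, a) = 122 - N (O(N, a) = -N - 1*(-122) = -N + 122 = 122 - N)
(1*(-244) + 42) + O(G, 168) = (1*(-244) + 42) + (122 - 1*1175) = (-244 + 42) + (122 - 1175) = -202 - 1053 = -1255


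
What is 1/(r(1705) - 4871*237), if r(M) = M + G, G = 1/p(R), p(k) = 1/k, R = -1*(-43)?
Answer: -1/1152679 ≈ -8.6754e-7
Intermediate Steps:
R = 43
G = 43 (G = 1/(1/43) = 43)
r(M) = 43 + M (r(M) = M + 43 = 43 + M)
1/(r(1705) - 4871*237) = 1/((43 + 1705) - 4871*237) = 1/(1748 - 1154427) = 1/(-1152679) = -1/1152679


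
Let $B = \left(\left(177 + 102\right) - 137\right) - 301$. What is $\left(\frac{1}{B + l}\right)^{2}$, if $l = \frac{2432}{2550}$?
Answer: $\frac{1625625}{40605877081} \approx 4.0034 \cdot 10^{-5}$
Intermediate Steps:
$B = -159$ ($B = \left(279 - 137\right) - 301 = 142 - 301 = -159$)
$l = \frac{1216}{1275}$ ($l = 2432 \cdot \frac{1}{2550} = \frac{1216}{1275} \approx 0.95373$)
$\left(\frac{1}{B + l}\right)^{2} = \left(\frac{1}{-159 + \frac{1216}{1275}}\right)^{2} = \left(\frac{1}{- \frac{201509}{1275}}\right)^{2} = \left(- \frac{1275}{201509}\right)^{2} = \frac{1625625}{40605877081}$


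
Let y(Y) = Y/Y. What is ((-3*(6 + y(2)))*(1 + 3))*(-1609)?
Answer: 135156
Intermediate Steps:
y(Y) = 1
((-3*(6 + y(2)))*(1 + 3))*(-1609) = ((-3*(6 + 1))*(1 + 3))*(-1609) = (-3*7*4)*(-1609) = -21*4*(-1609) = -84*(-1609) = 135156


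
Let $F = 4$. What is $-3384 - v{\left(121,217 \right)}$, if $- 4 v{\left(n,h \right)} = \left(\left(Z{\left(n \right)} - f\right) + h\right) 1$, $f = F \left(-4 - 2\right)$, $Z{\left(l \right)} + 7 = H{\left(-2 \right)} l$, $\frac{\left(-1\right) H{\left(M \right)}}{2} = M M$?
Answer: $- \frac{7135}{2} \approx -3567.5$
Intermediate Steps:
$H{\left(M \right)} = - 2 M^{2}$ ($H{\left(M \right)} = - 2 M M = - 2 M^{2}$)
$Z{\left(l \right)} = -7 - 8 l$ ($Z{\left(l \right)} = -7 + - 2 \left(-2\right)^{2} l = -7 + \left(-2\right) 4 l = -7 - 8 l$)
$f = -24$ ($f = 4 \left(-4 - 2\right) = 4 \left(-6\right) = -24$)
$v{\left(n,h \right)} = - \frac{17}{4} + 2 n - \frac{h}{4}$ ($v{\left(n,h \right)} = - \frac{\left(\left(\left(-7 - 8 n\right) - -24\right) + h\right) 1}{4} = - \frac{\left(\left(\left(-7 - 8 n\right) + 24\right) + h\right) 1}{4} = - \frac{\left(\left(17 - 8 n\right) + h\right) 1}{4} = - \frac{\left(17 + h - 8 n\right) 1}{4} = - \frac{17 + h - 8 n}{4} = - \frac{17}{4} + 2 n - \frac{h}{4}$)
$-3384 - v{\left(121,217 \right)} = -3384 - \left(- \frac{17}{4} + 2 \cdot 121 - \frac{217}{4}\right) = -3384 - \left(- \frac{17}{4} + 242 - \frac{217}{4}\right) = -3384 - \frac{367}{2} = - \frac{7135}{2}$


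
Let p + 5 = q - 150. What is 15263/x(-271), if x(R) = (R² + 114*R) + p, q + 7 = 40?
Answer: 15263/42425 ≈ 0.35976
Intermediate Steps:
q = 33 (q = -7 + 40 = 33)
p = -122 (p = -5 + (33 - 150) = -5 - 117 = -122)
x(R) = -122 + R² + 114*R (x(R) = (R² + 114*R) - 122 = -122 + R² + 114*R)
15263/x(-271) = 15263/(-122 + (-271)² + 114*(-271)) = 15263/(-122 + 73441 - 30894) = 15263/42425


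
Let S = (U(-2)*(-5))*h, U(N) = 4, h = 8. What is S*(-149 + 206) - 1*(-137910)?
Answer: 128790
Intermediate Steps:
S = -160 (S = (4*(-5))*8 = -20*8 = -160)
S*(-149 + 206) - 1*(-137910) = -160*(-149 + 206) - 1*(-137910) = -160*57 + 137910 = -9120 + 137910 = 128790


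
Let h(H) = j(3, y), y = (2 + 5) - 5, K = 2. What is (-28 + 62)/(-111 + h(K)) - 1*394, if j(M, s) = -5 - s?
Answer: -23263/59 ≈ -394.29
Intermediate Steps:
y = 2 (y = 7 - 5 = 2)
h(H) = -7 (h(H) = -5 - 1*2 = -5 - 2 = -7)
(-28 + 62)/(-111 + h(K)) - 1*394 = (-28 + 62)/(-111 - 7) - 1*394 = 34/(-118) - 394 = 34*(-1/118) - 394 = -17/59 - 394 = -23263/59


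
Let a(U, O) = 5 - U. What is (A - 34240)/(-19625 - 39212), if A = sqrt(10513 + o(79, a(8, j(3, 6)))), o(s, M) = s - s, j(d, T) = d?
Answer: 34240/58837 - sqrt(10513)/58837 ≈ 0.58020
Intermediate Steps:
o(s, M) = 0
A = sqrt(10513) (A = sqrt(10513 + 0) = sqrt(10513) ≈ 102.53)
(A - 34240)/(-19625 - 39212) = (sqrt(10513) - 34240)/(-19625 - 39212) = (-34240 + sqrt(10513))/(-58837) = (-34240 + sqrt(10513))*(-1/58837) = 34240/58837 - sqrt(10513)/58837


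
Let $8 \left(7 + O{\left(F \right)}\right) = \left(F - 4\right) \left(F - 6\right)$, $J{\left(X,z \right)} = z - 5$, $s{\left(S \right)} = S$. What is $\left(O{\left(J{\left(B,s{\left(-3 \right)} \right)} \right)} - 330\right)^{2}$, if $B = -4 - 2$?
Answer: $99856$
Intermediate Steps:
$B = -6$
$J{\left(X,z \right)} = -5 + z$
$O{\left(F \right)} = -7 + \frac{\left(-6 + F\right) \left(-4 + F\right)}{8}$ ($O{\left(F \right)} = -7 + \frac{\left(F - 4\right) \left(F - 6\right)}{8} = -7 + \frac{\left(-4 + F\right) \left(-6 + F\right)}{8} = -7 + \frac{\left(-6 + F\right) \left(-4 + F\right)}{8}$)
$\left(O{\left(J{\left(B,s{\left(-3 \right)} \right)} \right)} - 330\right)^{2} = \left(\left(-4 - \frac{5 \left(-5 - 3\right)}{4} + \frac{\left(-5 - 3\right)^{2}}{8}\right) - 330\right)^{2} = \left(\left(-4 - -10 + \frac{\left(-8\right)^{2}}{8}\right) - 330\right)^{2} = \left(\left(-4 + 10 + \frac{1}{8} \cdot 64\right) - 330\right)^{2} = \left(\left(-4 + 10 + 8\right) - 330\right)^{2} = \left(14 - 330\right)^{2} = \left(-316\right)^{2} = 99856$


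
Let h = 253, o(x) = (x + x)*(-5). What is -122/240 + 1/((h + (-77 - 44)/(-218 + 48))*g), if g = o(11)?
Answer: -9647647/18977640 ≈ -0.50837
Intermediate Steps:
o(x) = -10*x (o(x) = (2*x)*(-5) = -10*x)
g = -110 (g = -10*11 = -110)
-122/240 + 1/((h + (-77 - 44)/(-218 + 48))*g) = -122/240 + 1/((253 + (-77 - 44)/(-218 + 48))*(-110)) = -122*1/240 - 1/110/(253 - 121/(-170)) = -61/120 - 1/110/(253 - 121*(-1/170)) = -61/120 - 1/110/(253 + 121/170) = -61/120 - 1/110/(43131/170) = -61/120 + (170/43131)*(-1/110) = -61/120 - 17/474441 = -9647647/18977640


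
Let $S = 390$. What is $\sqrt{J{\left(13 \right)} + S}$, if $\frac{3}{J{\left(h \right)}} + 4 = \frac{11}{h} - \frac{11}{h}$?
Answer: $\frac{3 \sqrt{173}}{2} \approx 19.729$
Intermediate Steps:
$J{\left(h \right)} = - \frac{3}{4}$ ($J{\left(h \right)} = \frac{3}{-4 + \left(\frac{11}{h} - \frac{11}{h}\right)} = \frac{3}{-4 + 0} = \frac{3}{-4} = 3 \left(- \frac{1}{4}\right) = - \frac{3}{4}$)
$\sqrt{J{\left(13 \right)} + S} = \sqrt{- \frac{3}{4} + 390} = \sqrt{\frac{1557}{4}} = \frac{3 \sqrt{173}}{2}$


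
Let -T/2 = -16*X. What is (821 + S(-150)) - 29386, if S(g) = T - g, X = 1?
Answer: -28383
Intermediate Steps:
T = 32 (T = -(-32) = -2*(-16) = 32)
S(g) = 32 - g
(821 + S(-150)) - 29386 = (821 + (32 - 1*(-150))) - 29386 = (821 + (32 + 150)) - 29386 = (821 + 182) - 29386 = 1003 - 29386 = -28383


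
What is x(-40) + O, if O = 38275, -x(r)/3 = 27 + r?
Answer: 38314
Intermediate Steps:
x(r) = -81 - 3*r (x(r) = -3*(27 + r) = -81 - 3*r)
x(-40) + O = (-81 - 3*(-40)) + 38275 = (-81 + 120) + 38275 = 39 + 38275 = 38314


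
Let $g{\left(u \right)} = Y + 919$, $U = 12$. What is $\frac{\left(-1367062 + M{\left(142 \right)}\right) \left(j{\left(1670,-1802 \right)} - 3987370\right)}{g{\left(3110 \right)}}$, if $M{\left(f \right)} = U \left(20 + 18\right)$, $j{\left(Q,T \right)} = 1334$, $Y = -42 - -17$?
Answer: $\frac{2723670356908}{447} \approx 6.0932 \cdot 10^{9}$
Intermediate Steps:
$Y = -25$ ($Y = -42 + 17 = -25$)
$M{\left(f \right)} = 456$ ($M{\left(f \right)} = 12 \left(20 + 18\right) = 12 \cdot 38 = 456$)
$g{\left(u \right)} = 894$ ($g{\left(u \right)} = -25 + 919 = 894$)
$\frac{\left(-1367062 + M{\left(142 \right)}\right) \left(j{\left(1670,-1802 \right)} - 3987370\right)}{g{\left(3110 \right)}} = \frac{\left(-1367062 + 456\right) \left(1334 - 3987370\right)}{894} = \left(-1366606\right) \left(-3986036\right) \frac{1}{894} = 5447340713816 \cdot \frac{1}{894} = \frac{2723670356908}{447}$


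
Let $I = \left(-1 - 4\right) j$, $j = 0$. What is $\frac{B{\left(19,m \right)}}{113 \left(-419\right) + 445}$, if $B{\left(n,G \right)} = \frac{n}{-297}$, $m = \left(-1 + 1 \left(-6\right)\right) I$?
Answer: $\frac{19}{13929894} \approx 1.364 \cdot 10^{-6}$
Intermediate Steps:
$I = 0$ ($I = \left(-1 - 4\right) 0 = \left(-5\right) 0 = 0$)
$m = 0$ ($m = \left(-1 + 1 \left(-6\right)\right) 0 = \left(-1 - 6\right) 0 = \left(-7\right) 0 = 0$)
$B{\left(n,G \right)} = - \frac{n}{297}$ ($B{\left(n,G \right)} = n \left(- \frac{1}{297}\right) = - \frac{n}{297}$)
$\frac{B{\left(19,m \right)}}{113 \left(-419\right) + 445} = \frac{\left(- \frac{1}{297}\right) 19}{113 \left(-419\right) + 445} = - \frac{19}{297 \left(-47347 + 445\right)} = - \frac{19}{297 \left(-46902\right)} = \left(- \frac{19}{297}\right) \left(- \frac{1}{46902}\right) = \frac{19}{13929894}$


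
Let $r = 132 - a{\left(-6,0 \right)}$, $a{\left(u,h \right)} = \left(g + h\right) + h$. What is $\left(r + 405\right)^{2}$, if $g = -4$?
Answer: $292681$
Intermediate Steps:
$a{\left(u,h \right)} = -4 + 2 h$ ($a{\left(u,h \right)} = \left(-4 + h\right) + h = -4 + 2 h$)
$r = 136$ ($r = 132 - \left(-4 + 2 \cdot 0\right) = 132 - \left(-4 + 0\right) = 132 - -4 = 132 + 4 = 136$)
$\left(r + 405\right)^{2} = \left(136 + 405\right)^{2} = 541^{2} = 292681$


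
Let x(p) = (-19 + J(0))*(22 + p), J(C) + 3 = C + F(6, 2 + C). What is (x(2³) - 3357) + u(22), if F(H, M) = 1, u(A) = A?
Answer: -3965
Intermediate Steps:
J(C) = -2 + C (J(C) = -3 + (C + 1) = -3 + (1 + C) = -2 + C)
x(p) = -462 - 21*p (x(p) = (-19 + (-2 + 0))*(22 + p) = (-19 - 2)*(22 + p) = -21*(22 + p) = -462 - 21*p)
(x(2³) - 3357) + u(22) = ((-462 - 21*2³) - 3357) + 22 = ((-462 - 21*8) - 3357) + 22 = ((-462 - 168) - 3357) + 22 = (-630 - 3357) + 22 = -3987 + 22 = -3965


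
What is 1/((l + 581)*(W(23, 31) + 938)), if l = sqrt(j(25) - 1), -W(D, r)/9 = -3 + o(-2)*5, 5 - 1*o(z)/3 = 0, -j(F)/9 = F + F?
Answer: 581/98023480 - I*sqrt(451)/98023480 ≈ 5.9271e-6 - 2.1665e-7*I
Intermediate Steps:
j(F) = -18*F (j(F) = -9*(F + F) = -18*F)
o(z) = 15 (o(z) = 15 - 3*0 = 15 + 0 = 15)
W(D, r) = -648 (W(D, r) = -9*(-3 + 15*5) = -9*(-3 + 75) = -9*72 = -648)
l = I*sqrt(451) (l = sqrt(-18*25 - 1) = sqrt(-450 - 1) = sqrt(-451) = I*sqrt(451) ≈ 21.237*I)
1/((l + 581)*(W(23, 31) + 938)) = 1/((I*sqrt(451) + 581)*(-648 + 938)) = 1/((581 + I*sqrt(451))*290) = 1/(168490 + 290*I*sqrt(451))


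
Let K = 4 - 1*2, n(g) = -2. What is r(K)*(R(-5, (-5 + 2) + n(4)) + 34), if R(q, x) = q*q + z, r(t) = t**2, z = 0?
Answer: 236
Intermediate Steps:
K = 2 (K = 4 - 2 = 2)
R(q, x) = q**2 (R(q, x) = q*q + 0 = q**2 + 0 = q**2)
r(K)*(R(-5, (-5 + 2) + n(4)) + 34) = 2**2*((-5)**2 + 34) = 4*(25 + 34) = 4*59 = 236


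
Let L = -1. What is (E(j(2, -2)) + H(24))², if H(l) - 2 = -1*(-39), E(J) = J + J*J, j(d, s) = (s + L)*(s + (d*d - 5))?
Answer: 17161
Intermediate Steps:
j(d, s) = (-1 + s)*(-5 + s + d²) (j(d, s) = (s - 1)*(s + (d*d - 5)) = (-1 + s)*(s + (d² - 5)) = (-1 + s)*(s + (-5 + d²)) = (-1 + s)*(-5 + s + d²))
E(J) = J + J²
H(l) = 41 (H(l) = 2 - 1*(-39) = 2 + 39 = 41)
(E(j(2, -2)) + H(24))² = ((5 + (-2)² - 1*2² - 6*(-2) - 2*2²)*(1 + (5 + (-2)² - 1*2² - 6*(-2) - 2*2²)) + 41)² = ((5 + 4 - 1*4 + 12 - 2*4)*(1 + (5 + 4 - 1*4 + 12 - 2*4)) + 41)² = ((5 + 4 - 4 + 12 - 8)*(1 + (5 + 4 - 4 + 12 - 8)) + 41)² = (9*(1 + 9) + 41)² = (9*10 + 41)² = (90 + 41)² = 131² = 17161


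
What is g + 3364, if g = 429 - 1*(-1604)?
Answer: 5397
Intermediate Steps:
g = 2033 (g = 429 + 1604 = 2033)
g + 3364 = 2033 + 3364 = 5397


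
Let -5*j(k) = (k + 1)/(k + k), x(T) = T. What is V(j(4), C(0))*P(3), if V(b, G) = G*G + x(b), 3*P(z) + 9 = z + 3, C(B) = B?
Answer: 1/8 ≈ 0.12500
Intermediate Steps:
P(z) = -2 + z/3 (P(z) = -3 + (z + 3)/3 = -3 + (3 + z)/3 = -3 + (1 + z/3) = -2 + z/3)
j(k) = -(1 + k)/(10*k) (j(k) = -(k + 1)/(5*(k + k)) = -(1 + k)/(5*(2*k)) = -(1 + k)*1/(2*k)/5 = -(1 + k)/(10*k))
V(b, G) = b + G**2 (V(b, G) = G*G + b = G**2 + b = b + G**2)
V(j(4), C(0))*P(3) = ((1/10)*(-1 - 1*4)/4 + 0**2)*(-2 + (1/3)*3) = ((1/10)*(1/4)*(-1 - 4) + 0)*(-2 + 1) = ((1/10)*(1/4)*(-5) + 0)*(-1) = (-1/8 + 0)*(-1) = -1/8*(-1) = 1/8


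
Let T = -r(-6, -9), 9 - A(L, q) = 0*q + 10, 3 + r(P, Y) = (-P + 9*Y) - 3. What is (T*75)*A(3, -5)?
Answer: -6075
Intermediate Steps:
r(P, Y) = -6 - P + 9*Y (r(P, Y) = -3 + ((-P + 9*Y) - 3) = -3 + (-3 - P + 9*Y) = -6 - P + 9*Y)
A(L, q) = -1 (A(L, q) = 9 - (0*q + 10) = 9 - (0 + 10) = 9 - 1*10 = 9 - 10 = -1)
T = 81 (T = -(-6 - 1*(-6) + 9*(-9)) = -(-6 + 6 - 81) = -1*(-81) = 81)
(T*75)*A(3, -5) = (81*75)*(-1) = 6075*(-1) = -6075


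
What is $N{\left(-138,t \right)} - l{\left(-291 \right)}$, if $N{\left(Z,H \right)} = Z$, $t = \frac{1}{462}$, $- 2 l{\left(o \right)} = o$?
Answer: $- \frac{567}{2} \approx -283.5$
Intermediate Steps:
$l{\left(o \right)} = - \frac{o}{2}$
$t = \frac{1}{462} \approx 0.0021645$
$N{\left(-138,t \right)} - l{\left(-291 \right)} = -138 - \left(- \frac{1}{2}\right) \left(-291\right) = -138 - \frac{291}{2} = - \frac{567}{2}$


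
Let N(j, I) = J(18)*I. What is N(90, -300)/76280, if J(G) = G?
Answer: -135/1907 ≈ -0.070792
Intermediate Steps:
N(j, I) = 18*I
N(90, -300)/76280 = (18*(-300))/76280 = -5400*1/76280 = -135/1907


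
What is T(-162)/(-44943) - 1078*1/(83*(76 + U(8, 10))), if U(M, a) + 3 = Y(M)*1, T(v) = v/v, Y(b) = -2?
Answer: -682457/3730269 ≈ -0.18295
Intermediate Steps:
T(v) = 1
U(M, a) = -5 (U(M, a) = -3 - 2*1 = -3 - 2 = -5)
T(-162)/(-44943) - 1078*1/(83*(76 + U(8, 10))) = 1/(-44943) - 1078*1/(83*(76 - 5)) = 1*(-1/44943) - 1078/(83*71) = -1/44943 - 1078/5893 = -682457/3730269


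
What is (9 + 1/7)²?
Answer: 4096/49 ≈ 83.592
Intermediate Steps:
(9 + 1/7)² = (9 + ⅐)² = (64/7)² = 4096/49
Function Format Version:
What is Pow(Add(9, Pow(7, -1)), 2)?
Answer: Rational(4096, 49) ≈ 83.592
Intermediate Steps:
Pow(Add(9, Pow(7, -1)), 2) = Pow(Add(9, Rational(1, 7)), 2) = Pow(Rational(64, 7), 2) = Rational(4096, 49)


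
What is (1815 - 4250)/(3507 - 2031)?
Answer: -2435/1476 ≈ -1.6497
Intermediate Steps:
(1815 - 4250)/(3507 - 2031) = -2435/1476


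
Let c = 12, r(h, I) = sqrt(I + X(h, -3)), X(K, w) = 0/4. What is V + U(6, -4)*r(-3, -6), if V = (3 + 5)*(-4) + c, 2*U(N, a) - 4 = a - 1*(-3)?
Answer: -20 + 3*I*sqrt(6)/2 ≈ -20.0 + 3.6742*I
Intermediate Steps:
X(K, w) = 0 (X(K, w) = 0*(1/4) = 0)
r(h, I) = sqrt(I) (r(h, I) = sqrt(I + 0) = sqrt(I))
U(N, a) = 7/2 + a/2 (U(N, a) = 2 + (a - 1*(-3))/2 = 2 + (a + 3)/2 = 2 + (3 + a)/2 = 2 + (3/2 + a/2) = 7/2 + a/2)
V = -20 (V = (3 + 5)*(-4) + 12 = 8*(-4) + 12 = -32 + 12 = -20)
V + U(6, -4)*r(-3, -6) = -20 + (7/2 + (1/2)*(-4))*sqrt(-6) = -20 + (7/2 - 2)*(I*sqrt(6)) = -20 + 3*(I*sqrt(6))/2 = -20 + 3*I*sqrt(6)/2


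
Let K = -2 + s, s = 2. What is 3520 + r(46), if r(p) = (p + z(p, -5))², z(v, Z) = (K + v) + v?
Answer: 22564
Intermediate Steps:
K = 0 (K = -2 + 2 = 0)
z(v, Z) = 2*v (z(v, Z) = (0 + v) + v = v + v = 2*v)
r(p) = 9*p² (r(p) = (p + 2*p)² = (3*p)² = 9*p²)
3520 + r(46) = 3520 + 9*46² = 3520 + 9*2116 = 3520 + 19044 = 22564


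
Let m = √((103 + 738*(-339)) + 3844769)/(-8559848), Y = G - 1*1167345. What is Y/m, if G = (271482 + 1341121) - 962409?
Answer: 201215179684*√399410/54465 ≈ 2.3348e+9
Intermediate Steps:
G = 650194 (G = 1612603 - 962409 = 650194)
Y = -517151 (Y = 650194 - 1*1167345 = 650194 - 1167345 = -517151)
m = -3*√399410/8559848 (m = √((103 - 250182) + 3844769)*(-1/8559848) = √(-250079 + 3844769)*(-1/8559848) = √3594690*(-1/8559848) = (3*√399410)*(-1/8559848) = -3*√399410/8559848 ≈ -0.00022150)
Y/m = -517151*(-389084*√399410/54465) = -(-201215179684)*√399410/54465 = 201215179684*√399410/54465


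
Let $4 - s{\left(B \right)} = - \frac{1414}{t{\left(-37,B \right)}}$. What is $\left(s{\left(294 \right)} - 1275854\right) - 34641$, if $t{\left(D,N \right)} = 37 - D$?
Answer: $- \frac{48487460}{37} \approx -1.3105 \cdot 10^{6}$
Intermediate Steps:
$s{\left(B \right)} = \frac{855}{37}$ ($s{\left(B \right)} = 4 - - \frac{1414}{37 - -37} = 4 - - \frac{1414}{37 + 37} = 4 - - \frac{1414}{74} = 4 - \left(-1414\right) \frac{1}{74} = 4 - - \frac{707}{37} = 4 + \frac{707}{37} = \frac{855}{37}$)
$\left(s{\left(294 \right)} - 1275854\right) - 34641 = \left(\frac{855}{37} - 1275854\right) - 34641 = - \frac{47205743}{37} - 34641 = - \frac{48487460}{37}$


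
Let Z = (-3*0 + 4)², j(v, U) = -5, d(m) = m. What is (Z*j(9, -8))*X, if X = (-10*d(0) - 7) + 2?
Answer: 400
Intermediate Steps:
X = -5 (X = (-10*0 - 7) + 2 = (0 - 7) + 2 = -7 + 2 = -5)
Z = 16 (Z = (0 + 4)² = 4² = 16)
(Z*j(9, -8))*X = (16*(-5))*(-5) = -80*(-5) = 400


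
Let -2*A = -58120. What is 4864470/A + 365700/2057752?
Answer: 62628125709/373739207 ≈ 167.57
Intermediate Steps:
A = 29060 (A = -1/2*(-58120) = 29060)
4864470/A + 365700/2057752 = 4864470/29060 + 365700/2057752 = 4864470*(1/29060) + 365700*(1/2057752) = 486447/2906 + 91425/514438 = 62628125709/373739207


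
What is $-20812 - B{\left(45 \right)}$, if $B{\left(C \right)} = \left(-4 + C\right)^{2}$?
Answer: $-22493$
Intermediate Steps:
$-20812 - B{\left(45 \right)} = -20812 - \left(-4 + 45\right)^{2} = -20812 - 41^{2} = -20812 - 1681 = -22493$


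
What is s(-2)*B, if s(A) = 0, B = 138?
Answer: 0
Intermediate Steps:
s(-2)*B = 0*138 = 0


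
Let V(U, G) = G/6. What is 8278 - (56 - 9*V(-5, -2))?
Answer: 8219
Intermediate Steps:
V(U, G) = G/6 (V(U, G) = G*(⅙) = G/6)
8278 - (56 - 9*V(-5, -2)) = 8278 - (56 - 3*(-2)/2) = 8278 - (56 - 9*(-⅓)) = 8278 - (56 + 3) = 8278 - 1*59 = 8278 - 59 = 8219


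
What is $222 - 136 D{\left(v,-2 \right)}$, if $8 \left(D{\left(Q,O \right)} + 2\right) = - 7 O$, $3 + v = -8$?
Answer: $256$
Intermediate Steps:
$v = -11$ ($v = -3 - 8 = -11$)
$D{\left(Q,O \right)} = -2 - \frac{7 O}{8}$ ($D{\left(Q,O \right)} = -2 + \frac{\left(-7\right) O}{8} = -2 - \frac{7 O}{8}$)
$222 - 136 D{\left(v,-2 \right)} = 222 - 136 \left(-2 - - \frac{7}{4}\right) = 222 - 136 \left(-2 + \frac{7}{4}\right) = 222 - -34 = 222 + 34 = 256$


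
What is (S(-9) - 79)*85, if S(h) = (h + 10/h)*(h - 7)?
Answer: 63325/9 ≈ 7036.1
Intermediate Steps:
S(h) = (-7 + h)*(h + 10/h) (S(h) = (h + 10/h)*(-7 + h) = (-7 + h)*(h + 10/h))
(S(-9) - 79)*85 = ((10 + (-9)² - 70/(-9) - 7*(-9)) - 79)*85 = ((10 + 81 - 70*(-⅑) + 63) - 79)*85 = ((10 + 81 + 70/9 + 63) - 79)*85 = (1456/9 - 79)*85 = (745/9)*85 = 63325/9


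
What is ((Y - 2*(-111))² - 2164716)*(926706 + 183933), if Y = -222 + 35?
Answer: -2402857480749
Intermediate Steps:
Y = -187
((Y - 2*(-111))² - 2164716)*(926706 + 183933) = ((-187 - 2*(-111))² - 2164716)*(926706 + 183933) = ((-187 + 222)² - 2164716)*1110639 = (35² - 2164716)*1110639 = (1225 - 2164716)*1110639 = -2163491*1110639 = -2402857480749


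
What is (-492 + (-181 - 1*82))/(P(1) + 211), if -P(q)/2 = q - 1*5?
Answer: -755/219 ≈ -3.4475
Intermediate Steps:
P(q) = 10 - 2*q (P(q) = -2*(q - 1*5) = -2*(q - 5) = -2*(-5 + q) = 10 - 2*q)
(-492 + (-181 - 1*82))/(P(1) + 211) = (-492 + (-181 - 1*82))/((10 - 2*1) + 211) = (-492 + (-181 - 82))/((10 - 2) + 211) = (-492 - 263)/(8 + 211) = -755/219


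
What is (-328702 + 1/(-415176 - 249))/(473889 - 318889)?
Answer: -136551028351/64390875000 ≈ -2.1207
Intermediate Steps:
(-328702 + 1/(-415176 - 249))/(473889 - 318889) = (-328702 + 1/(-415425))/155000 = (-328702 - 1/415425)*(1/155000) = -136551028351/415425*1/155000 = -136551028351/64390875000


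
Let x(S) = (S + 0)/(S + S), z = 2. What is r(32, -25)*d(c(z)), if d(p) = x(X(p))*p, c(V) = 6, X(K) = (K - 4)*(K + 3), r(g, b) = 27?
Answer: 81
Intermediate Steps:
X(K) = (-4 + K)*(3 + K)
x(S) = ½ (x(S) = S/((2*S)) = S*(1/(2*S)) = ½)
d(p) = p/2
r(32, -25)*d(c(z)) = 27*((½)*6) = 27*3 = 81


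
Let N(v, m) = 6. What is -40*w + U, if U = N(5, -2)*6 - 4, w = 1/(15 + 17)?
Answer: 123/4 ≈ 30.750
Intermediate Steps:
w = 1/32 ≈ 0.031250
U = 32 (U = 6*6 - 4 = 36 - 4 = 32)
-40*w + U = -40*1/32 + 32 = -5/4 + 32 = 123/4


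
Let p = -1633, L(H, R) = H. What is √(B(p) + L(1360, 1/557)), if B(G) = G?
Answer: I*√273 ≈ 16.523*I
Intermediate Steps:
√(B(p) + L(1360, 1/557)) = √(-1633 + 1360) = √(-273) = I*√273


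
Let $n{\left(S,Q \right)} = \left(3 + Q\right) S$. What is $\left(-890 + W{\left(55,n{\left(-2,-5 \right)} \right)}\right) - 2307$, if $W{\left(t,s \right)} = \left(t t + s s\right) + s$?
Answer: $-152$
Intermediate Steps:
$n{\left(S,Q \right)} = S \left(3 + Q\right)$
$W{\left(t,s \right)} = s + s^{2} + t^{2}$ ($W{\left(t,s \right)} = \left(t^{2} + s^{2}\right) + s = \left(s^{2} + t^{2}\right) + s = s + s^{2} + t^{2}$)
$\left(-890 + W{\left(55,n{\left(-2,-5 \right)} \right)}\right) - 2307 = \left(-890 + \left(- 2 \left(3 - 5\right) + \left(- 2 \left(3 - 5\right)\right)^{2} + 55^{2}\right)\right) - 2307 = \left(-890 + \left(\left(-2\right) \left(-2\right) + \left(\left(-2\right) \left(-2\right)\right)^{2} + 3025\right)\right) - 2307 = \left(-890 + \left(4 + 4^{2} + 3025\right)\right) - 2307 = \left(-890 + \left(4 + 16 + 3025\right)\right) - 2307 = \left(-890 + 3045\right) - 2307 = 2155 - 2307 = -152$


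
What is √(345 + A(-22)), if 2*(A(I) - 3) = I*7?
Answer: √271 ≈ 16.462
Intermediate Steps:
A(I) = 3 + 7*I/2 (A(I) = 3 + (I*7)/2 = 3 + (7*I)/2 = 3 + 7*I/2)
√(345 + A(-22)) = √(345 + (3 + (7/2)*(-22))) = √(345 + (3 - 77)) = √(345 - 74) = √271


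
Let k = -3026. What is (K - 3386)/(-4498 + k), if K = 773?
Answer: 871/2508 ≈ 0.34729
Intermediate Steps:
(K - 3386)/(-4498 + k) = (773 - 3386)/(-4498 - 3026) = -2613/(-7524) = -2613*(-1/7524) = 871/2508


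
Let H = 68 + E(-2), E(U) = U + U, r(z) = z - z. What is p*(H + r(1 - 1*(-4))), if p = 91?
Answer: 5824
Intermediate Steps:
r(z) = 0
E(U) = 2*U
H = 64 (H = 68 + 2*(-2) = 68 - 4 = 64)
p*(H + r(1 - 1*(-4))) = 91*(64 + 0) = 91*64 = 5824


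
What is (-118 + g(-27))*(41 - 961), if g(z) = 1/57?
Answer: 6187000/57 ≈ 1.0854e+5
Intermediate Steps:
g(z) = 1/57
(-118 + g(-27))*(41 - 961) = (-118 + 1/57)*(41 - 961) = -6725/57*(-920) = 6187000/57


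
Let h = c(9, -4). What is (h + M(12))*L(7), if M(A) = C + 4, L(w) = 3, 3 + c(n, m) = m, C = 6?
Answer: 9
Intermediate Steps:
c(n, m) = -3 + m
h = -7 (h = -3 - 4 = -7)
M(A) = 10 (M(A) = 6 + 4 = 10)
(h + M(12))*L(7) = (-7 + 10)*3 = 3*3 = 9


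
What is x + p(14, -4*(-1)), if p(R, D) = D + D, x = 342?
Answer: 350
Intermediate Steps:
p(R, D) = 2*D
x + p(14, -4*(-1)) = 342 + 2*(-4*(-1)) = 342 + 2*4 = 342 + 8 = 350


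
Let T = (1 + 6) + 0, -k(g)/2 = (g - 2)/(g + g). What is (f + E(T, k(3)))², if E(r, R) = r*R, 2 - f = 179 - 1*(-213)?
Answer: 1385329/9 ≈ 1.5393e+5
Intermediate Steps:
k(g) = -(-2 + g)/g (k(g) = -2*(g - 2)/(g + g) = -2*(-2 + g)/(2*g) = -2*(-2 + g)*1/(2*g) = -(-2 + g)/g)
T = 7 (T = 7 + 0 = 7)
f = -390 (f = 2 - (179 - 1*(-213)) = 2 - (179 + 213) = 2 - 1*392 = 2 - 392 = -390)
E(r, R) = R*r
(f + E(T, k(3)))² = (-390 + ((2 - 1*3)/3)*7)² = (-390 + ((2 - 3)/3)*7)² = (-390 + ((⅓)*(-1))*7)² = (-390 - ⅓*7)² = (-390 - 7/3)² = (-1177/3)² = 1385329/9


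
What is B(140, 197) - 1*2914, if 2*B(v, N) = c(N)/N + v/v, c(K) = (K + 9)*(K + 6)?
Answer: -1106101/394 ≈ -2807.4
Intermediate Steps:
c(K) = (6 + K)*(9 + K) (c(K) = (9 + K)*(6 + K) = (6 + K)*(9 + K))
B(v, N) = 1/2 + (54 + N**2 + 15*N)/(2*N) (B(v, N) = ((54 + N**2 + 15*N)/N + v/v)/2 = ((54 + N**2 + 15*N)/N + 1)/2 = (1 + (54 + N**2 + 15*N)/N)/2 = 1/2 + (54 + N**2 + 15*N)/(2*N))
B(140, 197) - 1*2914 = (8 + (1/2)*197 + 27/197) - 1*2914 = (8 + 197/2 + 27*(1/197)) - 2914 = (8 + 197/2 + 27/197) - 2914 = 42015/394 - 2914 = -1106101/394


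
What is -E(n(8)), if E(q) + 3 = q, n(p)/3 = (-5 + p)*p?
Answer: -69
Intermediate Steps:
n(p) = 3*p*(-5 + p) (n(p) = 3*((-5 + p)*p) = 3*(p*(-5 + p)) = 3*p*(-5 + p))
E(q) = -3 + q
-E(n(8)) = -(-3 + 3*8*(-5 + 8)) = -(-3 + 3*8*3) = -(-3 + 72) = -1*69 = -69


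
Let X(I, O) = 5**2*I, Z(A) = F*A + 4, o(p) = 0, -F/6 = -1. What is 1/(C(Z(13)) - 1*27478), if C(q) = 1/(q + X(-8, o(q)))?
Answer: -118/3242405 ≈ -3.6393e-5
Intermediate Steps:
F = 6 (F = -6*(-1) = 6)
Z(A) = 4 + 6*A (Z(A) = 6*A + 4 = 4 + 6*A)
X(I, O) = 25*I
C(q) = 1/(-200 + q) (C(q) = 1/(q + 25*(-8)) = 1/(q - 200) = 1/(-200 + q))
1/(C(Z(13)) - 1*27478) = 1/(1/(-200 + (4 + 6*13)) - 1*27478) = 1/(1/(-200 + (4 + 78)) - 27478) = 1/(1/(-200 + 82) - 27478) = 1/(1/(-118) - 27478) = 1/(-1/118 - 27478) = 1/(-3242405/118) = -118/3242405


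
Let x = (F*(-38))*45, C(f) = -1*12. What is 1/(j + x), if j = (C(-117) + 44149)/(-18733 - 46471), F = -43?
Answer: 65204/4794405983 ≈ 1.3600e-5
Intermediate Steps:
C(f) = -12
j = -44137/65204 (j = (-12 + 44149)/(-18733 - 46471) = 44137/(-65204) = 44137*(-1/65204) = -44137/65204 ≈ -0.67691)
x = 73530 (x = -43*(-38)*45 = 1634*45 = 73530)
1/(j + x) = 1/(-44137/65204 + 73530) = 1/(4794405983/65204) = 65204/4794405983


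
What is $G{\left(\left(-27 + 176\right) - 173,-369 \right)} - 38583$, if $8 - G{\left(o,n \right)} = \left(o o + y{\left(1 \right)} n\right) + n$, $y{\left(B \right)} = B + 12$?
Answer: $-33985$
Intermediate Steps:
$y{\left(B \right)} = 12 + B$
$G{\left(o,n \right)} = 8 - o^{2} - 14 n$ ($G{\left(o,n \right)} = 8 - \left(\left(o o + \left(12 + 1\right) n\right) + n\right) = 8 - \left(\left(o^{2} + 13 n\right) + n\right) = 8 - \left(o^{2} + 14 n\right) = 8 - o^{2} - 14 n$)
$G{\left(\left(-27 + 176\right) - 173,-369 \right)} - 38583 = \left(8 - \left(\left(-27 + 176\right) - 173\right)^{2} - -5166\right) - 38583 = \left(8 - \left(149 - 173\right)^{2} + 5166\right) - 38583 = \left(8 - \left(-24\right)^{2} + 5166\right) - 38583 = \left(8 - 576 + 5166\right) - 38583 = 4598 - 38583 = -33985$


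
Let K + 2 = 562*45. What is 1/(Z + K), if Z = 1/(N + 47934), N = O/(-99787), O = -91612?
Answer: 4783281670/120959626970747 ≈ 3.9544e-5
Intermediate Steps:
N = 91612/99787 (N = -91612/(-99787) = -91612*(-1/99787) = 91612/99787 ≈ 0.91808)
K = 25288 (K = -2 + 562*45 = -2 + 25290 = 25288)
Z = 99787/4783281670 (Z = 1/(91612/99787 + 47934) = 1/(4783281670/99787) = 99787/4783281670 ≈ 2.0862e-5)
1/(Z + K) = 1/(99787/4783281670 + 25288) = 1/(120959626970747/4783281670) = 4783281670/120959626970747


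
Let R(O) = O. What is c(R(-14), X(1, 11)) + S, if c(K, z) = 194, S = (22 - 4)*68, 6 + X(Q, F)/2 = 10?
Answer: 1418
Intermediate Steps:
X(Q, F) = 8 (X(Q, F) = -12 + 2*10 = -12 + 20 = 8)
S = 1224 (S = 18*68 = 1224)
c(R(-14), X(1, 11)) + S = 194 + 1224 = 1418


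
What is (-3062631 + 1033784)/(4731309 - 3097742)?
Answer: -2028847/1633567 ≈ -1.2420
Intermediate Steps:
(-3062631 + 1033784)/(4731309 - 3097742) = -2028847/1633567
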